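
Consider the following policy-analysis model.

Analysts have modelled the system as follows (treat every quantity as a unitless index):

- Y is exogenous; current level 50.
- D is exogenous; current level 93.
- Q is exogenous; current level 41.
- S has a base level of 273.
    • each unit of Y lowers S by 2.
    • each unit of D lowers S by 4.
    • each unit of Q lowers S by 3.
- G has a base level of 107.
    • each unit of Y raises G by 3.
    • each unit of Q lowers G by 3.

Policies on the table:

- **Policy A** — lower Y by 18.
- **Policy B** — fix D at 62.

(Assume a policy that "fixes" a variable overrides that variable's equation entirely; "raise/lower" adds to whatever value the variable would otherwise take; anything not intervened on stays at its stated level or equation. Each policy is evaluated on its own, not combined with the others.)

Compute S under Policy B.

Policy B (D := 62):
  Y = 50
  D = 62
  Q = 41
  S = 273 − 2·50 − 4·62 − 3·41 = -198

-198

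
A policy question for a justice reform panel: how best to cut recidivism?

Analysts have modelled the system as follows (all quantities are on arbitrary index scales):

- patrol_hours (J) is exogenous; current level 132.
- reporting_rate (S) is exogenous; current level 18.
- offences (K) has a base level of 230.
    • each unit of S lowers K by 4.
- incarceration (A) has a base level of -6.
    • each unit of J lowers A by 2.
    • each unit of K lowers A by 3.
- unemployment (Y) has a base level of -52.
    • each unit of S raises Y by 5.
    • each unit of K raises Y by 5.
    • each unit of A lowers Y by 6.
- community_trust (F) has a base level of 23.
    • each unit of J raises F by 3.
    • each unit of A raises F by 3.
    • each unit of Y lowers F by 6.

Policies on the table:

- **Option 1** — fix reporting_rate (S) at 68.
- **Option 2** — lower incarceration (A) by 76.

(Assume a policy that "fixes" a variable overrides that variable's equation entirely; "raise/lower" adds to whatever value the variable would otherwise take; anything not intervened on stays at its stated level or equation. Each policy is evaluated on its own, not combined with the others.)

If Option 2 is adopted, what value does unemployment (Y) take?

5748

Option 2 (A − 76):
  J = 132
  S = 18
  K = 230 − 4·18 = 158
  A = -6 − 2·132 − 3·158 (−76 from intervention) = -820
  Y = -52 + 5·18 + 5·158 − 6·(-820) = 5748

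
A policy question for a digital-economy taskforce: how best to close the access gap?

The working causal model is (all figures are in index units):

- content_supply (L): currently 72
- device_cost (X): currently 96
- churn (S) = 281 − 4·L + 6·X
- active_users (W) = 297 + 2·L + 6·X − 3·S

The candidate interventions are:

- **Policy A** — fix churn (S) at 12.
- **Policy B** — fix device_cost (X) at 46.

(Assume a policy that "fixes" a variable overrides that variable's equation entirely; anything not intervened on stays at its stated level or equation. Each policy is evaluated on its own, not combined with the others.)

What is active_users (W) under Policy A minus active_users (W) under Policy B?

1071

Policy A (S := 12):
  L = 72
  X = 96
  S = 12
  W = 297 + 2·72 + 6·96 − 3·12 = 981
Policy B (X := 46):
  L = 72
  X = 46
  S = 281 − 4·72 + 6·46 = 269
  W = 297 + 2·72 + 6·46 − 3·269 = -90
W: 981 − (-90) = 1071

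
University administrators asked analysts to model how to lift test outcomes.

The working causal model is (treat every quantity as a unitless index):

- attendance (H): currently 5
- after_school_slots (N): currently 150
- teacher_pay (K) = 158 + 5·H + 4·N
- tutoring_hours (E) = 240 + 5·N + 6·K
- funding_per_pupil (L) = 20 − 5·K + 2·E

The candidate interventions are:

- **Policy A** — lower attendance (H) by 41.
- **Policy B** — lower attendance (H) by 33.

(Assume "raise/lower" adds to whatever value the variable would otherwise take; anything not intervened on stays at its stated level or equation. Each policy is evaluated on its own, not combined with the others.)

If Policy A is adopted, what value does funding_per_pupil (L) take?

6046

Policy A (H − 41):
  H = 5 − 41 = -36
  N = 150
  K = 158 + 5·(-36) + 4·150 = 578
  E = 240 + 5·150 + 6·578 = 4458
  L = 20 − 5·578 + 2·4458 = 6046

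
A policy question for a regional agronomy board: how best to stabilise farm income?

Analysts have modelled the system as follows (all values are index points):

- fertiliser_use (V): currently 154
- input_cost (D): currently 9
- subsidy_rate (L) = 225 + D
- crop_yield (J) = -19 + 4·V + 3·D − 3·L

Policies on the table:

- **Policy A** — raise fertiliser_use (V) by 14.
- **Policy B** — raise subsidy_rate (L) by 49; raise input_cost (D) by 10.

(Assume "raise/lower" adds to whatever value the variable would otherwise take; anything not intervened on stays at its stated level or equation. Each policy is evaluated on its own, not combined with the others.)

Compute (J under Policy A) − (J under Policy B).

Policy A (V + 14):
  V = 154 + 14 = 168
  D = 9
  L = 225 + 9 = 234
  J = -19 + 4·168 + 3·9 − 3·234 = -22
Policy B (L + 49, D + 10):
  V = 154
  D = 9 + 10 = 19
  L = 225 + 19 (+49 from intervention) = 293
  J = -19 + 4·154 + 3·19 − 3·293 = -225
J: -22 − (-225) = 203

203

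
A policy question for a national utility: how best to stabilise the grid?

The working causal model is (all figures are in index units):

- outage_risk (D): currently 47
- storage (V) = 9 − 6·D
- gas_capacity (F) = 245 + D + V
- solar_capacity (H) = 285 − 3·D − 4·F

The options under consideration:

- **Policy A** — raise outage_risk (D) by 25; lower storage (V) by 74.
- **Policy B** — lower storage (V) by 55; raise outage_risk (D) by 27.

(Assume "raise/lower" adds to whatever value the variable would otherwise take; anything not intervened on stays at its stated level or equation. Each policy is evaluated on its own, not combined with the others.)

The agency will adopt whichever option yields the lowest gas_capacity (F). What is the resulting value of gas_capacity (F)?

-180

Policy A (D + 25, V − 74):
  D = 47 + 25 = 72
  V = 9 − 6·72 (−74 from intervention) = -497
  F = 245 + 72 + (-497) = -180
Policy B (V − 55, D + 27):
  D = 47 + 27 = 74
  V = 9 − 6·74 (−55 from intervention) = -490
  F = 245 + 74 + (-490) = -171
Comparing — Policy A: F=-180, Policy B: F=-171. Lowest is -180 (Policy A).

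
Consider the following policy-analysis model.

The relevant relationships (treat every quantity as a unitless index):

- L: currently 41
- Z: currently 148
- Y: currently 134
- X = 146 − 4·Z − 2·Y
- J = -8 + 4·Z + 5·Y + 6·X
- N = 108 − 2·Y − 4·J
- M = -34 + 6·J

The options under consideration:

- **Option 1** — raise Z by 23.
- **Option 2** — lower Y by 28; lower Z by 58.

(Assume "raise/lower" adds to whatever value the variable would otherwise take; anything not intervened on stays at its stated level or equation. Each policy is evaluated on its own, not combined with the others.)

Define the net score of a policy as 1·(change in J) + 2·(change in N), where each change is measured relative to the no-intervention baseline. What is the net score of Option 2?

-9380

Baseline:
  Z = 148
  Y = 134
  X = 146 − 4·148 − 2·134 = -714
  J = -8 + 4·148 + 5·134 + 6·(-714) = -3030
  N = 108 − 2·134 − 4·(-3030) = 11960
Option 2 (Y − 28, Z − 58):
  Z = 148 − 58 = 90
  Y = 134 − 28 = 106
  X = 146 − 4·90 − 2·106 = -426
  J = -8 + 4·90 + 5·106 + 6·(-426) = -1674
  N = 108 − 2·106 − 4·(-1674) = 6592
ΔJ = -1674 − (-3030) = 1356; ΔN = 6592 − 11960 = -5368
Score = 1·1356 + 2·(-5368) = -9380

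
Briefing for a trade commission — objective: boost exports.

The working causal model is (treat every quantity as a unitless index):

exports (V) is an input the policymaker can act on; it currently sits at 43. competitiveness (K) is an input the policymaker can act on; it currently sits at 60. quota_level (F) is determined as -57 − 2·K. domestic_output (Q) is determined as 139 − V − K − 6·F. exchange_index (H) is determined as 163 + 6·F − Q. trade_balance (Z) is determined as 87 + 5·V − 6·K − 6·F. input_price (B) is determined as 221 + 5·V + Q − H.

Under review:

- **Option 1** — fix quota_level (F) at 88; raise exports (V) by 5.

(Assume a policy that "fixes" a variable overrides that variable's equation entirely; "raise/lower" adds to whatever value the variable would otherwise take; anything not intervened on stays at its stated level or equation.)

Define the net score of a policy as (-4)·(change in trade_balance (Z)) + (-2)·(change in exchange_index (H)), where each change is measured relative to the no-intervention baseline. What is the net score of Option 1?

-110

Baseline:
  V = 43
  K = 60
  F = -57 − 2·60 = -177
  Q = 139 − 43 − 60 − 6·(-177) = 1098
  H = 163 + 6·(-177) − 1098 = -1997
  Z = 87 + 5·43 − 6·60 − 6·(-177) = 1004
Option 1 (F := 88, V + 5):
  V = 43 + 5 = 48
  K = 60
  F = 88
  Q = 139 − 48 − 60 − 6·88 = -497
  H = 163 + 6·88 − (-497) = 1188
  Z = 87 + 5·48 − 6·60 − 6·88 = -561
ΔZ = -561 − 1004 = -1565; ΔH = 1188 − (-1997) = 3185
Score = (-4)·(-1565) + (-2)·3185 = -110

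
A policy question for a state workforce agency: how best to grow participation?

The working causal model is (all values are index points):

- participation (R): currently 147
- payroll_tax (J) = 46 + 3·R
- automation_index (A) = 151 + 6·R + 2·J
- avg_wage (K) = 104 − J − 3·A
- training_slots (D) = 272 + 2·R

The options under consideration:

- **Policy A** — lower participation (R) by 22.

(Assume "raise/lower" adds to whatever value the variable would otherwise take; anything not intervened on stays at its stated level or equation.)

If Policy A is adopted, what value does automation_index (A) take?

1743

Policy A (R − 22):
  R = 147 − 22 = 125
  J = 46 + 3·125 = 421
  A = 151 + 6·125 + 2·421 = 1743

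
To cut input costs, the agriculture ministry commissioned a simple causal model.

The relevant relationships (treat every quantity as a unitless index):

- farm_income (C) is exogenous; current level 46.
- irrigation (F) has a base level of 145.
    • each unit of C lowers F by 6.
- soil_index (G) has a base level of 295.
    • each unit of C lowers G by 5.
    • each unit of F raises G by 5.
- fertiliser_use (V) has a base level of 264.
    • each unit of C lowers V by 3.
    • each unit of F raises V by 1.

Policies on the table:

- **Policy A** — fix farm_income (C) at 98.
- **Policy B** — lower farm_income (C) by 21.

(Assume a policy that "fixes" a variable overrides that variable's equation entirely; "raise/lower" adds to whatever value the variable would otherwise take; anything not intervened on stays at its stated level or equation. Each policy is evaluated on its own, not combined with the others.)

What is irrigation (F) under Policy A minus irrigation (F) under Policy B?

Policy A (C := 98):
  C = 98
  F = 145 − 6·98 = -443
Policy B (C − 21):
  C = 46 − 21 = 25
  F = 145 − 6·25 = -5
F: -443 − (-5) = -438

-438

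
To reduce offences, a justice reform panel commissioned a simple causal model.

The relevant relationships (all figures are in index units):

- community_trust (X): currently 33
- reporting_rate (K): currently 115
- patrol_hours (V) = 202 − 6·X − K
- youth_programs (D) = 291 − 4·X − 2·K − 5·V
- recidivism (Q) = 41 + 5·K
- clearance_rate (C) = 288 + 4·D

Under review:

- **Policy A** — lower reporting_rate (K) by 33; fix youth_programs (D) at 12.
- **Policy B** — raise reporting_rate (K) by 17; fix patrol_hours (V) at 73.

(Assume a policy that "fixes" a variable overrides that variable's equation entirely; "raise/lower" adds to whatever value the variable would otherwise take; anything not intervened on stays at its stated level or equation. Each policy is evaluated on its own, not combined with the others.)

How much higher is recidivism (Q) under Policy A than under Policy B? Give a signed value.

Policy A (K − 33, D := 12):
  K = 115 − 33 = 82
  Q = 41 + 5·82 = 451
Policy B (K + 17, V := 73):
  K = 115 + 17 = 132
  Q = 41 + 5·132 = 701
Q: 451 − 701 = -250

-250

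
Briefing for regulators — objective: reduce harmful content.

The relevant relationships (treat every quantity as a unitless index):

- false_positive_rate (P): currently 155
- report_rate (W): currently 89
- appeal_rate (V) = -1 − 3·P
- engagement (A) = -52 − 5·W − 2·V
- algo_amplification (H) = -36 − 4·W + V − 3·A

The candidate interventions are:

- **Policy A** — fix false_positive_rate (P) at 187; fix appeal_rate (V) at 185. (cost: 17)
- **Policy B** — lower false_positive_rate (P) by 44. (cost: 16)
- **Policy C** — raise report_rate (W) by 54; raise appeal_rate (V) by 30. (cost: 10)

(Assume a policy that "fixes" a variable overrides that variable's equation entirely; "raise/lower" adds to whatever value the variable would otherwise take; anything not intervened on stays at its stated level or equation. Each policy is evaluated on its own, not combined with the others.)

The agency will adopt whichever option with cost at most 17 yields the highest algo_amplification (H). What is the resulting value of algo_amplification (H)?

2394

Policy A (P := 187, V := 185):
  P = 187
  W = 89
  V = 185
  A = -52 − 5·89 − 2·185 = -867
  H = -36 − 4·89 + 185 − 3·(-867) = 2394
Policy B (P − 44):
  P = 155 − 44 = 111
  W = 89
  V = -1 − 3·111 = -334
  A = -52 − 5·89 − 2·(-334) = 171
  H = -36 − 4·89 + (-334) − 3·171 = -1239
Policy C (W + 54, V + 30):
  P = 155
  W = 89 + 54 = 143
  V = -1 − 3·155 (+30 from intervention) = -436
  A = -52 − 5·143 − 2·(-436) = 105
  H = -36 − 4·143 + (-436) − 3·105 = -1359
Comparing — Policy A: H=2394, Policy B: H=-1239, Policy C: H=-1359. Highest is 2394 (Policy A).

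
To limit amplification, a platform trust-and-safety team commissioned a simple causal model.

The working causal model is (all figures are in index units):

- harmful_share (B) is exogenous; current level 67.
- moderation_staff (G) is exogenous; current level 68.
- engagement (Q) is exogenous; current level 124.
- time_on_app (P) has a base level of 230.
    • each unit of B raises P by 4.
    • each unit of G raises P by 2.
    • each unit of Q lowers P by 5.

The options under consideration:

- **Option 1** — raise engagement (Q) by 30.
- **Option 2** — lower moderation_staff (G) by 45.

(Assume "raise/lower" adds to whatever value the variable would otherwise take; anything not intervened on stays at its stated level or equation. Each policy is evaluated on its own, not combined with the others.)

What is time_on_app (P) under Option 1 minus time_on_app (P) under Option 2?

-60

Option 1 (Q + 30):
  B = 67
  G = 68
  Q = 124 + 30 = 154
  P = 230 + 4·67 + 2·68 − 5·154 = -136
Option 2 (G − 45):
  B = 67
  G = 68 − 45 = 23
  Q = 124
  P = 230 + 4·67 + 2·23 − 5·124 = -76
P: -136 − (-76) = -60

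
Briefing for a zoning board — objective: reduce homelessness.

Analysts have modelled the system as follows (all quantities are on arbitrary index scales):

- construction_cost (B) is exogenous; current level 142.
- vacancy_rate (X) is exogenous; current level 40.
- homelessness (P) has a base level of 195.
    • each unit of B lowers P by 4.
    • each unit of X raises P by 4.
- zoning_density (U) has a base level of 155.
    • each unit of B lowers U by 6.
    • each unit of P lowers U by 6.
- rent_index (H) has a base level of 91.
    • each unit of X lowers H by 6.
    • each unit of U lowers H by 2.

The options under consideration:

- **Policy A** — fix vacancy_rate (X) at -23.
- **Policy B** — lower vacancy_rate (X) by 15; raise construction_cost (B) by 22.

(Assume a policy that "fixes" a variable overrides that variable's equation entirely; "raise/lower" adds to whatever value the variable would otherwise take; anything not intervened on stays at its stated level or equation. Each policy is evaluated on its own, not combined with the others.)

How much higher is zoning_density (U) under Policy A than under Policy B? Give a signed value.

756

Policy A (X := -23):
  B = 142
  X = -23
  P = 195 − 4·142 + 4·(-23) = -465
  U = 155 − 6·142 − 6·(-465) = 2093
Policy B (X − 15, B + 22):
  B = 142 + 22 = 164
  X = 40 − 15 = 25
  P = 195 − 4·164 + 4·25 = -361
  U = 155 − 6·164 − 6·(-361) = 1337
U: 2093 − 1337 = 756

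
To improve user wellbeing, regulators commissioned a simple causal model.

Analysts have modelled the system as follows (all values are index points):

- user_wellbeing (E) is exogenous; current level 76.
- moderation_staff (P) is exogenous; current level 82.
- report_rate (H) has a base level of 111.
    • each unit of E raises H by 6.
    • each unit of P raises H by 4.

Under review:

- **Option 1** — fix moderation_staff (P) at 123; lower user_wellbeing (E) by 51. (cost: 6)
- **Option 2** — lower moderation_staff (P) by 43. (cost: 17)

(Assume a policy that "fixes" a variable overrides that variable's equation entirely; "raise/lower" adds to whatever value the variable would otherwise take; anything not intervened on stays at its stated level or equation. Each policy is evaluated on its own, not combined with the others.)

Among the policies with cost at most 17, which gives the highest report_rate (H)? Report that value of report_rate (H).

753

Option 1 (P := 123, E − 51):
  E = 76 − 51 = 25
  P = 123
  H = 111 + 6·25 + 4·123 = 753
Option 2 (P − 43):
  E = 76
  P = 82 − 43 = 39
  H = 111 + 6·76 + 4·39 = 723
Comparing — Option 1: H=753, Option 2: H=723. Highest is 753 (Option 1).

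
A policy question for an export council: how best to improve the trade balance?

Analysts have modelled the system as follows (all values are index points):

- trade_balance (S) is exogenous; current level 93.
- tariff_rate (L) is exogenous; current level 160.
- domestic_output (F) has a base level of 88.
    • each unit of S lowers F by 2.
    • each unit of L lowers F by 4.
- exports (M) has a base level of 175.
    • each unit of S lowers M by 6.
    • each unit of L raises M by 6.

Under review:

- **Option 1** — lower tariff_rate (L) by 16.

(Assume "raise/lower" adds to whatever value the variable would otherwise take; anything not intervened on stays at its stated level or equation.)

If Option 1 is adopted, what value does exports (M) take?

481

Option 1 (L − 16):
  S = 93
  L = 160 − 16 = 144
  M = 175 − 6·93 + 6·144 = 481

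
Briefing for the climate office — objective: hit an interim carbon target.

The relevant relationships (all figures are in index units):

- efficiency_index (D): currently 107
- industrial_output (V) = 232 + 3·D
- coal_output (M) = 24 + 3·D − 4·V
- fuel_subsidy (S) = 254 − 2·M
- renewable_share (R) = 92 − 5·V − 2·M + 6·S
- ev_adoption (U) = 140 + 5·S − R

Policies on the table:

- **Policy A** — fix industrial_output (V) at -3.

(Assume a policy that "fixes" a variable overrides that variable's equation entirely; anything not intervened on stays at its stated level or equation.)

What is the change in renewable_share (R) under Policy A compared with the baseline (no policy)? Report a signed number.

-28356

Baseline:
  D = 107
  V = 232 + 3·107 = 553
  M = 24 + 3·107 − 4·553 = -1867
  S = 254 − 2·(-1867) = 3988
  R = 92 − 5·553 − 2·(-1867) + 6·3988 = 24989
Policy A (V := -3):
  D = 107
  V = -3
  M = 24 + 3·107 − 4·(-3) = 357
  S = 254 − 2·357 = -460
  R = 92 − 5·(-3) − 2·357 + 6·(-460) = -3367
Change in R: -3367 − 24989 = -28356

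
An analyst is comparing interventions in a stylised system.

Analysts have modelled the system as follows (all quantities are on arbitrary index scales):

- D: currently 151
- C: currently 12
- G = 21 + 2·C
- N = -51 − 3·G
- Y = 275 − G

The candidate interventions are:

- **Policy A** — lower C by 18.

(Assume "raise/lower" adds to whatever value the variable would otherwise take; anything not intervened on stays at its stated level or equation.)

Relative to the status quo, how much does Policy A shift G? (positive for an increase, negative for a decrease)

Baseline:
  C = 12
  G = 21 + 2·12 = 45
Policy A (C − 18):
  C = 12 − 18 = -6
  G = 21 + 2·(-6) = 9
Change in G: 9 − 45 = -36

-36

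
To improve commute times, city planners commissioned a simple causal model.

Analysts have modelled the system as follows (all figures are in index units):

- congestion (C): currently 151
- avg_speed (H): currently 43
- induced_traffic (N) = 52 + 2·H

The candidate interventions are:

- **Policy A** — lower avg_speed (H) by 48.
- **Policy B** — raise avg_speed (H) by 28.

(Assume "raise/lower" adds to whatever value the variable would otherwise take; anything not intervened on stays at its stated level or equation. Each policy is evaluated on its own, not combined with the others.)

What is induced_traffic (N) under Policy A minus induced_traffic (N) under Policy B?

Policy A (H − 48):
  H = 43 − 48 = -5
  N = 52 + 2·(-5) = 42
Policy B (H + 28):
  H = 43 + 28 = 71
  N = 52 + 2·71 = 194
N: 42 − 194 = -152

-152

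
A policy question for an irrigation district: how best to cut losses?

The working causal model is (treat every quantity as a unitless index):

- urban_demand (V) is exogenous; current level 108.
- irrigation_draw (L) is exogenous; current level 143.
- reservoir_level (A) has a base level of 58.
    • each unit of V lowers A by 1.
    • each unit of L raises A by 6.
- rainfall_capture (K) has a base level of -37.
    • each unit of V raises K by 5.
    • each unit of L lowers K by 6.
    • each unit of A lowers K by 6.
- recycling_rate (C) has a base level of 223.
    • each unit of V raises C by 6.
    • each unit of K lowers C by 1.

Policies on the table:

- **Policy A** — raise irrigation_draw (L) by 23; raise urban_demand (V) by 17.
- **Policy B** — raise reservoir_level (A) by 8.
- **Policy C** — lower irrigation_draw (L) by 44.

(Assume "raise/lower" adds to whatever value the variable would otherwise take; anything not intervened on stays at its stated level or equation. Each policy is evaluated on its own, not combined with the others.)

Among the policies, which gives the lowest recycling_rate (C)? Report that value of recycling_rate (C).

4226

Policy A (L + 23, V + 17):
  V = 108 + 17 = 125
  L = 143 + 23 = 166
  A = 58 − 125 + 6·166 = 929
  K = -37 + 5·125 − 6·166 − 6·929 = -5982
  C = 223 + 6·125 − (-5982) = 6955
Policy B (A + 8):
  V = 108
  L = 143
  A = 58 − 108 + 6·143 (+8 from intervention) = 816
  K = -37 + 5·108 − 6·143 − 6·816 = -5251
  C = 223 + 6·108 − (-5251) = 6122
Policy C (L − 44):
  V = 108
  L = 143 − 44 = 99
  A = 58 − 108 + 6·99 = 544
  K = -37 + 5·108 − 6·99 − 6·544 = -3355
  C = 223 + 6·108 − (-3355) = 4226
Comparing — Policy A: C=6955, Policy B: C=6122, Policy C: C=4226. Lowest is 4226 (Policy C).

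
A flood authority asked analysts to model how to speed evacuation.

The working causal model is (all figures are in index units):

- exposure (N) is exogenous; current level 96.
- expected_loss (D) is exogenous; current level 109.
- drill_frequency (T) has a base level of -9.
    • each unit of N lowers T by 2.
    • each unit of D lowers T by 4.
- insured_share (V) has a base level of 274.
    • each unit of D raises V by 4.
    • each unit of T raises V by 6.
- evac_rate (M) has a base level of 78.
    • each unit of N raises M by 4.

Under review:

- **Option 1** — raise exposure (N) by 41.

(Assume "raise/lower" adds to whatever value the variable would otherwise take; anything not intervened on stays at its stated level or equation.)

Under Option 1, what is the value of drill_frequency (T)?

Option 1 (N + 41):
  N = 96 + 41 = 137
  D = 109
  T = -9 − 2·137 − 4·109 = -719

-719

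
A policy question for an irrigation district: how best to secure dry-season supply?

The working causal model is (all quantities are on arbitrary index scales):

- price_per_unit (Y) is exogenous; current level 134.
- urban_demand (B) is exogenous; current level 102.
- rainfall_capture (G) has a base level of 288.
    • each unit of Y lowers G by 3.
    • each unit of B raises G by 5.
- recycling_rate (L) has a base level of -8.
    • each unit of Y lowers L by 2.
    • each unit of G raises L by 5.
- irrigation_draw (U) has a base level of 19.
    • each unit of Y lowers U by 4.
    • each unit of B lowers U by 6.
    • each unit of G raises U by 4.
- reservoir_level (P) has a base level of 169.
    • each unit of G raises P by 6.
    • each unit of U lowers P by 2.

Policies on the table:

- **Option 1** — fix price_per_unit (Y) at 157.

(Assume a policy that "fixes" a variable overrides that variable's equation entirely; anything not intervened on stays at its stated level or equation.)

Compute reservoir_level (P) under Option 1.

Option 1 (Y := 157):
  Y = 157
  B = 102
  G = 288 − 3·157 + 5·102 = 327
  U = 19 − 4·157 − 6·102 + 4·327 = 87
  P = 169 + 6·327 − 2·87 = 1957

1957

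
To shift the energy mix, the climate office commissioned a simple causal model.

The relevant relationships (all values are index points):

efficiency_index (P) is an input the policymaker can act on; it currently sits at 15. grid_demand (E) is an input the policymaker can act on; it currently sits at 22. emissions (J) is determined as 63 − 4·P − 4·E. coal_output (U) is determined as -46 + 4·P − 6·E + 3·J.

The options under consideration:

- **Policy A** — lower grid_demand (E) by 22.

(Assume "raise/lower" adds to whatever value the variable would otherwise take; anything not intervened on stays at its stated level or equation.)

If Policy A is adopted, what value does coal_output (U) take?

23

Policy A (E − 22):
  P = 15
  E = 22 − 22 = 0
  J = 63 − 4·15 − 4·0 = 3
  U = -46 + 4·15 − 6·0 + 3·3 = 23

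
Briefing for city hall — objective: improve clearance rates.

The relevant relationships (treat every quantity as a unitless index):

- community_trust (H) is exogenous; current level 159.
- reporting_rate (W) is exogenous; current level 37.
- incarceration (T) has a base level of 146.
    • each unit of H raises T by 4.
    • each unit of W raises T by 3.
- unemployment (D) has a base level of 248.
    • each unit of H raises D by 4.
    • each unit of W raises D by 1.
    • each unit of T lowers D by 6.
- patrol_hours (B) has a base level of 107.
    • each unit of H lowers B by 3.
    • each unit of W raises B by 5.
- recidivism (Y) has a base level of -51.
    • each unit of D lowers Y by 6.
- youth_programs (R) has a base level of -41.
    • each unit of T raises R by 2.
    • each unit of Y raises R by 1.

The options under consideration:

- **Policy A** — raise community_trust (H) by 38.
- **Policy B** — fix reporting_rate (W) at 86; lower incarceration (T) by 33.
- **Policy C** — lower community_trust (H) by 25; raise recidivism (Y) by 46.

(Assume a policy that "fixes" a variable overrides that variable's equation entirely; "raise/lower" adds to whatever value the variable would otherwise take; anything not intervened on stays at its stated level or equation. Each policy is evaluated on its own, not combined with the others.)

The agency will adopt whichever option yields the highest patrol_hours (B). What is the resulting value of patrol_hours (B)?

60

Policy A (H + 38):
  H = 159 + 38 = 197
  W = 37
  B = 107 − 3·197 + 5·37 = -299
Policy B (W := 86, T − 33):
  H = 159
  W = 86
  B = 107 − 3·159 + 5·86 = 60
Policy C (H − 25, Y + 46):
  H = 159 − 25 = 134
  W = 37
  B = 107 − 3·134 + 5·37 = -110
Comparing — Policy A: B=-299, Policy B: B=60, Policy C: B=-110. Highest is 60 (Policy B).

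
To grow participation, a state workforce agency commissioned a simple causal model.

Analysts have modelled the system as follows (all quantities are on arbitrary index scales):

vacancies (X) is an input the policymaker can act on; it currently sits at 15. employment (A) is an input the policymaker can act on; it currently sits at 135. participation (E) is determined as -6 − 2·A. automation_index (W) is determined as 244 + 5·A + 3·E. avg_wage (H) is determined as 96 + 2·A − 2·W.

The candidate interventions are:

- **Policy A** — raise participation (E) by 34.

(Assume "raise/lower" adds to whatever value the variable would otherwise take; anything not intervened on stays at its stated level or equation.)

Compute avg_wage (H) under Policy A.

-20

Policy A (E + 34):
  A = 135
  E = -6 − 2·135 (+34 from intervention) = -242
  W = 244 + 5·135 + 3·(-242) = 193
  H = 96 + 2·135 − 2·193 = -20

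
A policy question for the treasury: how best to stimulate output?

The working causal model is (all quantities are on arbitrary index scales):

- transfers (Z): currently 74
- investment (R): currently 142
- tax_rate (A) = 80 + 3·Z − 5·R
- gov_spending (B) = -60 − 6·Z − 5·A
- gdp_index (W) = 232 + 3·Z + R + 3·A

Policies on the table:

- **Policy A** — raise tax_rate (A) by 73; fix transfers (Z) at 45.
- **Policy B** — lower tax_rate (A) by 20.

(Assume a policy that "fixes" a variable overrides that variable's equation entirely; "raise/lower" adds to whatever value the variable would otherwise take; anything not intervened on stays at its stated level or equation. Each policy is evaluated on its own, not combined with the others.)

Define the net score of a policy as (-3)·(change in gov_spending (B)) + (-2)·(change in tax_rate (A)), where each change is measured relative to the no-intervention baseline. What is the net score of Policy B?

-260

Baseline:
  Z = 74
  R = 142
  A = 80 + 3·74 − 5·142 = -408
  B = -60 − 6·74 − 5·(-408) = 1536
Policy B (A − 20):
  Z = 74
  R = 142
  A = 80 + 3·74 − 5·142 (−20 from intervention) = -428
  B = -60 − 6·74 − 5·(-428) = 1636
ΔB = 1636 − 1536 = 100; ΔA = -428 − (-408) = -20
Score = (-3)·100 + (-2)·(-20) = -260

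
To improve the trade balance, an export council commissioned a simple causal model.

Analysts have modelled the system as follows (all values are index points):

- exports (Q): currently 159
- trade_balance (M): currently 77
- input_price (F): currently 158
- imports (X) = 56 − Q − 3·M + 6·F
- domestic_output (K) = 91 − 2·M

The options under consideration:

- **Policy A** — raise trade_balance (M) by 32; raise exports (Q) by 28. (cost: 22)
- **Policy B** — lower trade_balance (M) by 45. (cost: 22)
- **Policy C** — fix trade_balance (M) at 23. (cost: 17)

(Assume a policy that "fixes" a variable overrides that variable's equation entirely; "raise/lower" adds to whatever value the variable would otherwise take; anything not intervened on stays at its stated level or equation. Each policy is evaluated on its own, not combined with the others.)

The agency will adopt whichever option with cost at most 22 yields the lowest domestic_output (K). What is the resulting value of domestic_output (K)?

-127

Policy A (M + 32, Q + 28):
  M = 77 + 32 = 109
  K = 91 − 2·109 = -127
Policy B (M − 45):
  M = 77 − 45 = 32
  K = 91 − 2·32 = 27
Policy C (M := 23):
  M = 23
  K = 91 − 2·23 = 45
Comparing — Policy A: K=-127, Policy B: K=27, Policy C: K=45. Lowest is -127 (Policy A).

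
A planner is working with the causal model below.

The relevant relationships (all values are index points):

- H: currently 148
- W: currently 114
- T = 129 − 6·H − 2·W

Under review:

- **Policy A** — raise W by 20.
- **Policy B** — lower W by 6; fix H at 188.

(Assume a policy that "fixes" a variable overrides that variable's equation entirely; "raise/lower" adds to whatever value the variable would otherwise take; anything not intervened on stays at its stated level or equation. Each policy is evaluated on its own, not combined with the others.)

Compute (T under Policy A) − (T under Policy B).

188

Policy A (W + 20):
  H = 148
  W = 114 + 20 = 134
  T = 129 − 6·148 − 2·134 = -1027
Policy B (W − 6, H := 188):
  H = 188
  W = 114 − 6 = 108
  T = 129 − 6·188 − 2·108 = -1215
T: -1027 − (-1215) = 188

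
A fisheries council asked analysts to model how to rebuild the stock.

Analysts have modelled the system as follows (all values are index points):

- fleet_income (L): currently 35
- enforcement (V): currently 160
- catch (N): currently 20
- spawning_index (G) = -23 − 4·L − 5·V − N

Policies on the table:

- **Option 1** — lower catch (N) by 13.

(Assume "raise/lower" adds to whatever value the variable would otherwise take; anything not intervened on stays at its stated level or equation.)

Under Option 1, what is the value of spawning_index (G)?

Option 1 (N − 13):
  L = 35
  V = 160
  N = 20 − 13 = 7
  G = -23 − 4·35 − 5·160 − 7 = -970

-970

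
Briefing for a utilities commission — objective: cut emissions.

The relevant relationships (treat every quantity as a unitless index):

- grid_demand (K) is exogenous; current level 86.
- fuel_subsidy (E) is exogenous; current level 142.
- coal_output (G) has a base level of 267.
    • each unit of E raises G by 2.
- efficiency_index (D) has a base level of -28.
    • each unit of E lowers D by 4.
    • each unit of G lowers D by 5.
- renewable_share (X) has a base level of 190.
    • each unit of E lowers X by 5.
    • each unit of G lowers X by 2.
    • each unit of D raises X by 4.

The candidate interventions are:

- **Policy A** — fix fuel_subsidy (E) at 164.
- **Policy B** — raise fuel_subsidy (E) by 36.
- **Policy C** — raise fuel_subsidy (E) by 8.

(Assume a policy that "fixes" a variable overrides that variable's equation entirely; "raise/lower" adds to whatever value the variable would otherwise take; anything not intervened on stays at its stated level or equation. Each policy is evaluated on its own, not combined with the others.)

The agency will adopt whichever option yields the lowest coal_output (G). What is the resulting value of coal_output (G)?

567

Policy A (E := 164):
  E = 164
  G = 267 + 2·164 = 595
Policy B (E + 36):
  E = 142 + 36 = 178
  G = 267 + 2·178 = 623
Policy C (E + 8):
  E = 142 + 8 = 150
  G = 267 + 2·150 = 567
Comparing — Policy A: G=595, Policy B: G=623, Policy C: G=567. Lowest is 567 (Policy C).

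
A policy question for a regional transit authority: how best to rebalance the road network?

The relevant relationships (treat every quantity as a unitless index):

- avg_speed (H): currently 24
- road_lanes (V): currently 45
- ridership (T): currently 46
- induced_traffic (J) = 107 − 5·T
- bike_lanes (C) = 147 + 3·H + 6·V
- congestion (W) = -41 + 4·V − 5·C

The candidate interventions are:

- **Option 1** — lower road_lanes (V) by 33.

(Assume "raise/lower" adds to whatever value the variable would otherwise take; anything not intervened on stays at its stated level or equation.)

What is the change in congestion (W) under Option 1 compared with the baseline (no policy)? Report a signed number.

858

Baseline:
  H = 24
  V = 45
  C = 147 + 3·24 + 6·45 = 489
  W = -41 + 4·45 − 5·489 = -2306
Option 1 (V − 33):
  H = 24
  V = 45 − 33 = 12
  C = 147 + 3·24 + 6·12 = 291
  W = -41 + 4·12 − 5·291 = -1448
Change in W: -1448 − (-2306) = 858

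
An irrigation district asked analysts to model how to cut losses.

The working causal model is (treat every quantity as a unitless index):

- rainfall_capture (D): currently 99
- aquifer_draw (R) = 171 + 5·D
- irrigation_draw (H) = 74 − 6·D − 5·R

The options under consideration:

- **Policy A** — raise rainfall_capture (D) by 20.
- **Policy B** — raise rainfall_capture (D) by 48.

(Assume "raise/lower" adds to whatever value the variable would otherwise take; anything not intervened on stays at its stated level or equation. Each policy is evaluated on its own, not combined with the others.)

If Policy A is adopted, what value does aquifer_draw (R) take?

Policy A (D + 20):
  D = 99 + 20 = 119
  R = 171 + 5·119 = 766

766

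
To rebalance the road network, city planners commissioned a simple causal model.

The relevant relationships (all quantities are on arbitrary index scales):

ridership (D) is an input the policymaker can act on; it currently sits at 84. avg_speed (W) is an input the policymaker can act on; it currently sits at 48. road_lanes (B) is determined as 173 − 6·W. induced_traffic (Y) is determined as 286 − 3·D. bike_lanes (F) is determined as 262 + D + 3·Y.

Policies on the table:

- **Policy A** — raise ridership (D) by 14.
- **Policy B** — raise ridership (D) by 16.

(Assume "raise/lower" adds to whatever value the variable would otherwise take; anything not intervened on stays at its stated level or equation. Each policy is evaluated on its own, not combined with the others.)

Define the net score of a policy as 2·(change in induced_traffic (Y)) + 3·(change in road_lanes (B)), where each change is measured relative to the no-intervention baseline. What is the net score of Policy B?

Baseline:
  D = 84
  W = 48
  B = 173 − 6·48 = -115
  Y = 286 − 3·84 = 34
Policy B (D + 16):
  D = 84 + 16 = 100
  W = 48
  B = 173 − 6·48 = -115
  Y = 286 − 3·100 = -14
ΔY = -14 − 34 = -48; ΔB = -115 − (-115) = 0
Score = 2·(-48) + 3·0 = -96

-96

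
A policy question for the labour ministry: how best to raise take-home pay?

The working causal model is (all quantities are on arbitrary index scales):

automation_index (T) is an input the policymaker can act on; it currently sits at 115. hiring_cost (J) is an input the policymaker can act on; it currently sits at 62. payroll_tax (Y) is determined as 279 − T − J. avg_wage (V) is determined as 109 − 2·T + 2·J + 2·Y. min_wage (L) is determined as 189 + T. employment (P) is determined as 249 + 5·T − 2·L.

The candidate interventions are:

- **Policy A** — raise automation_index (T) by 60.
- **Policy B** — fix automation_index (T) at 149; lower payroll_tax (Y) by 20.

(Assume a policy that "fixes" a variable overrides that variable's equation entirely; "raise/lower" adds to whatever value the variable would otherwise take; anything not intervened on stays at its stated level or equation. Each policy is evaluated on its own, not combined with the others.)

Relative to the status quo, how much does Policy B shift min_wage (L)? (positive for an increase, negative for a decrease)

34

Baseline:
  T = 115
  L = 189 + 115 = 304
Policy B (T := 149, Y − 20):
  T = 149
  L = 189 + 149 = 338
Change in L: 338 − 304 = 34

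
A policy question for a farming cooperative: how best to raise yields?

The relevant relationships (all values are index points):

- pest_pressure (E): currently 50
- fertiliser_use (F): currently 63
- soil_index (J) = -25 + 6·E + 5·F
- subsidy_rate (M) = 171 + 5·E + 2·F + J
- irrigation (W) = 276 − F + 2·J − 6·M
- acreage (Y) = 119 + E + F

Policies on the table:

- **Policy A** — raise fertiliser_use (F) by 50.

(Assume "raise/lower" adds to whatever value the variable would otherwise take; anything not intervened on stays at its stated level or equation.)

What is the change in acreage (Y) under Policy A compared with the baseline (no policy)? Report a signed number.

50

Baseline:
  E = 50
  F = 63
  Y = 119 + 50 + 63 = 232
Policy A (F + 50):
  E = 50
  F = 63 + 50 = 113
  Y = 119 + 50 + 113 = 282
Change in Y: 282 − 232 = 50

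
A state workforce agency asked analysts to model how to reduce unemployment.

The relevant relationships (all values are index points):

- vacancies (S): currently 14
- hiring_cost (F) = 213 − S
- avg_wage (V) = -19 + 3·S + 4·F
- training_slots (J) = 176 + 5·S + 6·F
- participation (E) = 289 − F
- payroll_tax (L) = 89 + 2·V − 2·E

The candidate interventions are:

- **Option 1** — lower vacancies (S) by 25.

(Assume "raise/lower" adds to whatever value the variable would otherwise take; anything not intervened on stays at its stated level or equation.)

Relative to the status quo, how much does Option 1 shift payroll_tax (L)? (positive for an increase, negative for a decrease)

Baseline:
  S = 14
  F = 213 − 14 = 199
  V = -19 + 3·14 + 4·199 = 819
  E = 289 − 199 = 90
  L = 89 + 2·819 − 2·90 = 1547
Option 1 (S − 25):
  S = 14 − 25 = -11
  F = 213 − (-11) = 224
  V = -19 + 3·(-11) + 4·224 = 844
  E = 289 − 224 = 65
  L = 89 + 2·844 − 2·65 = 1647
Change in L: 1647 − 1547 = 100

100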